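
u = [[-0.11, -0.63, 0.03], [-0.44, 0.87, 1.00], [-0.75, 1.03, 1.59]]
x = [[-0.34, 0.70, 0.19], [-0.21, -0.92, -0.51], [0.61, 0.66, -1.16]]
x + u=[[-0.45, 0.07, 0.22], [-0.65, -0.05, 0.49], [-0.14, 1.69, 0.43]]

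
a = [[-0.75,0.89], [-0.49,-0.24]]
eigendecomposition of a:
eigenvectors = [[0.80+0.00j, 0.80-0.00j], [(0.23+0.55j), (0.23-0.55j)]]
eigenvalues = [(-0.5+0.61j), (-0.5-0.61j)]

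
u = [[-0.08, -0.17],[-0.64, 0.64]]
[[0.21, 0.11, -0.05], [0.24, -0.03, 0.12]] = u @[[-1.10, -0.41, 0.09], [-0.73, -0.46, 0.28]]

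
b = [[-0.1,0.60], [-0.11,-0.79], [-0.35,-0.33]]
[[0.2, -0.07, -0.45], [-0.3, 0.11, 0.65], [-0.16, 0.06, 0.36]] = b @[[0.12,-0.04,-0.27], [0.36,-0.13,-0.79]]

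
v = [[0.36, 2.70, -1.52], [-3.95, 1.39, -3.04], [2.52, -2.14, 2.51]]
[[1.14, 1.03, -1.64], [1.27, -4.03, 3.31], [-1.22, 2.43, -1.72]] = v @ [[0.2, 1.47, -1.48],[0.02, -0.19, 0.08],[-0.67, -0.67, 0.87]]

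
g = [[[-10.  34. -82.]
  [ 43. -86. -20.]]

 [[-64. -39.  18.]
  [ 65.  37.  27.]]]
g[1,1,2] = 27.0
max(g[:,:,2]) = 27.0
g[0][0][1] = 34.0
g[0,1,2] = -20.0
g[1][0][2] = 18.0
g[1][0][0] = -64.0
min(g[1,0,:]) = -64.0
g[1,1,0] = 65.0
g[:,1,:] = [[43.0, -86.0, -20.0], [65.0, 37.0, 27.0]]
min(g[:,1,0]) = 43.0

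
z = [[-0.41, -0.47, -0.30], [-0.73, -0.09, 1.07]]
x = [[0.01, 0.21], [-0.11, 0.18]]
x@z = [[-0.16,-0.02,0.22],[-0.09,0.04,0.23]]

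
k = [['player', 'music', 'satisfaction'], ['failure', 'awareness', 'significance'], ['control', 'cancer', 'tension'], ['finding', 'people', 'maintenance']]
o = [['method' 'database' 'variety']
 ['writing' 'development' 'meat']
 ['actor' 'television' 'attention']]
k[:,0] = ['player', 'failure', 'control', 'finding']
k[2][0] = 'control'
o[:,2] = ['variety', 'meat', 'attention']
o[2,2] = 'attention'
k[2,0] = 'control'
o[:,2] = ['variety', 'meat', 'attention']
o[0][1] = 'database'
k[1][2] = 'significance'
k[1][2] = 'significance'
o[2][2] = 'attention'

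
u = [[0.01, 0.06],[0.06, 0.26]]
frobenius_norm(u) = 0.27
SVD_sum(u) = [[0.01, 0.06], [0.06, 0.26]] + [[-0.0, 0.0], [0.0, -0.0]]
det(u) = -0.00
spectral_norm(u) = 0.27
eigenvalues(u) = [-0.0, 0.27]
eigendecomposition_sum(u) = [[-0.0, 0.0], [0.00, -0.0]] + [[0.01, 0.06], [0.06, 0.26]]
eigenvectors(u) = [[-0.98, -0.22], [0.22, -0.98]]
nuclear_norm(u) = 0.28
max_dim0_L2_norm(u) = 0.27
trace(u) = 0.27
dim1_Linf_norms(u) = [0.06, 0.26]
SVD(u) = [[-0.22,-0.98], [-0.98,0.22]] @ diag([0.27365424623862045, 0.003654246238620481]) @ [[-0.22, -0.98], [0.98, -0.22]]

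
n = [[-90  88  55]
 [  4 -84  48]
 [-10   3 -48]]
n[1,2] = 48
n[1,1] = -84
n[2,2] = -48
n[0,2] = 55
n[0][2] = 55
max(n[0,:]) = 88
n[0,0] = -90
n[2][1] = 3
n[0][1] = 88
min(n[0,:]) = -90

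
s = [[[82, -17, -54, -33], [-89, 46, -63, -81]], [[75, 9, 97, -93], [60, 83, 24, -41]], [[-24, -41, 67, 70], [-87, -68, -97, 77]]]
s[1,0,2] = 97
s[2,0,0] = -24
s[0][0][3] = -33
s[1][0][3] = -93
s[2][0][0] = -24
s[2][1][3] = 77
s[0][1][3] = -81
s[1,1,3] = -41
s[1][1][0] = 60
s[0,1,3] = -81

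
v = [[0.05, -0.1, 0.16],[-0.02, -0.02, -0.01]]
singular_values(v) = [0.2, 0.03]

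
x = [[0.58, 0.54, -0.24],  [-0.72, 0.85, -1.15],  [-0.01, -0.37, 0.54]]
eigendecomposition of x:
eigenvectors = [[-0.78+0.00j, -0.78-0.00j, -0.46+0.00j], [-0.27-0.40j, (-0.27+0.4j), 0.62+0.00j], [(0.39+0.09j), (0.39-0.09j), (0.64+0j)]]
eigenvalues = [(0.89+0.31j), (0.89-0.31j), (0.19+0j)]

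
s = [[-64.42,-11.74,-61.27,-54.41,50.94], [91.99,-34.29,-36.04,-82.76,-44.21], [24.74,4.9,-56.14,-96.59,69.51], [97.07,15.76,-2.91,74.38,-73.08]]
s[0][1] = -11.74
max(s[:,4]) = 69.51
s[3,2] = -2.91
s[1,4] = -44.21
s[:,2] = [-61.27, -36.04, -56.14, -2.91]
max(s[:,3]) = 74.38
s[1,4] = -44.21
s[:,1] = [-11.74, -34.29, 4.9, 15.76]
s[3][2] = -2.91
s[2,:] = [24.74, 4.9, -56.14, -96.59, 69.51]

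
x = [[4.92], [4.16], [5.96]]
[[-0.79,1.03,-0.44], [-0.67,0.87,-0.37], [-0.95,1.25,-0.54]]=x@ [[-0.16, 0.21, -0.09]]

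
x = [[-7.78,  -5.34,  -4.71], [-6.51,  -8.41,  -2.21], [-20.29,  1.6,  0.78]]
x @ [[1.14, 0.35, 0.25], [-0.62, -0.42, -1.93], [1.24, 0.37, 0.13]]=[[-11.40,-2.22,7.75], [-4.95,0.44,14.32], [-23.16,-7.48,-8.06]]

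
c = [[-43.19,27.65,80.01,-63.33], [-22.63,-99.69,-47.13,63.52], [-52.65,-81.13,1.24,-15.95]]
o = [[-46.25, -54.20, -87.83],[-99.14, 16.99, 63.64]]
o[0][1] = -54.2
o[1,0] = -99.14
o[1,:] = [-99.14, 16.99, 63.64]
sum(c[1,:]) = -105.92999999999998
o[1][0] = -99.14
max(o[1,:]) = 63.64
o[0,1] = -54.2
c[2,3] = -15.95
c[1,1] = -99.69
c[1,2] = -47.13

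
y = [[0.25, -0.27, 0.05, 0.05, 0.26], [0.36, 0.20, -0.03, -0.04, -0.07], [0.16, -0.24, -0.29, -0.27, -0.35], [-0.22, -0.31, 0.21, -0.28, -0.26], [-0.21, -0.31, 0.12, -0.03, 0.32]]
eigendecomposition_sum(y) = [[0.12+0.22j, -0.15+0.16j, (0.03-0.02j), 0.01+0.01j, 0.13-0.07j], [0.20-0.07j, 0.11+0.14j, -0.01-0.03j, 0.01-0.00j, (-0.04-0.11j)], [(0.04-0.03j), 0.03+0.02j, -0.00-0.01j, 0.00-0.00j, -0.02-0.02j], [-0.13-0.05j, 0.01-0.12j, (-0.01+0.02j), -0.01-0.00j, -0.03+0.08j], [(-0.07+0.2j), -0.18-0.01j, (0.03+0.01j), -0.00+0.01j, (0.11+0.04j)]] + [[(0.12-0.22j), -0.15-0.16j, (0.03+0.02j), 0.01-0.01j, (0.13+0.07j)],[(0.2+0.07j), (0.11-0.14j), (-0.01+0.03j), (0.01+0j), (-0.04+0.11j)],[(0.04+0.03j), 0.03-0.02j, -0.00+0.01j, 0j, (-0.02+0.02j)],[(-0.13+0.05j), 0.01+0.12j, (-0.01-0.02j), -0.01+0.00j, -0.03-0.08j],[(-0.07-0.2j), -0.18+0.01j, 0.03-0.01j, -0.00-0.01j, (0.11-0.04j)]] + [[(0.01-0j),  (-0-0j),  (-0-0j),  0.00-0.00j,  -0.01-0.00j], [-0.03+0.00j,  0.03+0.00j,  0.00+0.00j,  -0.01+0.00j,  (0.05+0j)], [(0.02-0j),  -0.02-0.00j,  (-0-0j),  0.01-0.00j,  -0.03-0.00j], [(0.07-0j),  (-0.06-0j),  (-0-0j),  (0.02-0j),  -0.10-0.00j], [(-0.06+0j),  0.05+0.00j,  0.00+0.00j,  (-0.02+0j),  (0.08+0j)]] + [[0j, 0.01-0.01j, (-0.01-0.01j), 0.02-0.00j, (0.01-0.01j)], [-0j, (-0.03-0.01j), (-0+0.03j), (-0.03-0.01j), -0.02+0.00j], [0.03-0.02j, -0.14-0.16j, (-0.14+0.16j), -0.14-0.17j, -0.14-0.06j], [(-0.01-0.03j), -0.13+0.10j, (0.11+0.12j), -0.14+0.10j, (-0.05+0.11j)], [(-0.01-0j), 0.03j, (0.03-0j), (-0+0.03j), 0.01+0.02j]] + [[-0j, 0.01+0.01j, -0.01+0.01j, 0.02+0.00j, 0.01+0.01j], [0.00+0.00j, (-0.03+0.01j), (-0-0.03j), (-0.03+0.01j), (-0.02-0j)], [(0.03+0.02j), (-0.14+0.16j), -0.14-0.16j, (-0.14+0.17j), (-0.14+0.06j)], [(-0.01+0.03j), (-0.13-0.1j), (0.11-0.12j), -0.14-0.10j, -0.05-0.11j], [(-0.01+0j), 0.00-0.03j, (0.03+0j), (-0-0.03j), (0.01-0.02j)]]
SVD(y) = [[0.1, -0.25, 0.82, -0.24, -0.45],  [-0.48, 0.17, 0.26, -0.58, 0.58],  [0.09, 0.77, 0.41, 0.45, 0.11],  [0.66, 0.39, -0.19, -0.61, -0.09],  [0.56, -0.40, 0.23, 0.18, 0.67]] @ diag([0.716294505576352, 0.7087387495217722, 0.49836725647821495, 0.2621083592048047, 0.08798211132262176]) @ [[-0.55, -0.73, 0.28, -0.28, 0.05], [0.17, -0.12, -0.29, -0.46, -0.81], [0.72, -0.57, -0.2, -0.07, 0.35], [-0.38, -0.11, -0.88, 0.20, 0.14], [-0.06, 0.34, -0.13, -0.81, 0.45]]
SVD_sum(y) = [[-0.04, -0.05, 0.02, -0.02, 0.00], [0.19, 0.25, -0.10, 0.1, -0.02], [-0.04, -0.05, 0.02, -0.02, 0.00], [-0.26, -0.35, 0.13, -0.13, 0.02], [-0.22, -0.29, 0.11, -0.11, 0.02]] + [[-0.03,0.02,0.05,0.08,0.14], [0.02,-0.01,-0.04,-0.06,-0.1], [0.09,-0.07,-0.16,-0.25,-0.45], [0.05,-0.03,-0.08,-0.13,-0.23], [-0.05,0.03,0.08,0.13,0.23]] + [[0.29, -0.23, -0.08, -0.03, 0.14], [0.09, -0.07, -0.03, -0.01, 0.04], [0.15, -0.12, -0.04, -0.01, 0.07], [-0.07, 0.05, 0.02, 0.01, -0.03], [0.08, -0.07, -0.02, -0.01, 0.04]] + [[0.02, 0.01, 0.05, -0.01, -0.01], [0.06, 0.02, 0.13, -0.03, -0.02], [-0.05, -0.01, -0.11, 0.02, 0.02], [0.06, 0.02, 0.14, -0.03, -0.02], [-0.02, -0.01, -0.04, 0.01, 0.01]] + [[0.00, -0.01, 0.01, 0.03, -0.02], [-0.00, 0.02, -0.01, -0.04, 0.02], [-0.00, 0.0, -0.0, -0.01, 0.00], [0.00, -0.00, 0.0, 0.01, -0.00], [-0.0, 0.02, -0.01, -0.05, 0.03]]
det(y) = 0.01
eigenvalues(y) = [(0.33+0.39j), (0.33-0.39j), (0.14+0j), (-0.3+0.27j), (-0.3-0.27j)]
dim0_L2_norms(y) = [0.56, 0.6, 0.38, 0.4, 0.6]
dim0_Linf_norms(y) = [0.36, 0.31, 0.29, 0.28, 0.35]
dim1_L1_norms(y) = [0.88, 0.7, 1.31, 1.28, 0.99]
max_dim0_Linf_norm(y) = 0.36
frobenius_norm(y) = 1.16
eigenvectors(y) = [[0.60+0.00j, (0.6-0j), (-0.05+0j), (-0.02+0.05j), -0.02-0.05j], [0.08-0.49j, 0.08+0.49j, (0.35+0j), (0.08-0.05j), 0.08+0.05j], [(-0.02-0.11j), (-0.02+0.11j), (-0.23+0j), (0.78+0j), 0.78-0.00j], [(-0.26+0.22j), (-0.26-0.22j), (-0.71+0j), (0.05-0.61j), (0.05+0.61j)], [0.33+0.38j, (0.33-0.38j), 0.57+0.00j, -0.08-0.07j, -0.08+0.07j]]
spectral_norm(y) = 0.72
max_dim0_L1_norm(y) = 1.33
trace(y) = 0.20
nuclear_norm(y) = 2.27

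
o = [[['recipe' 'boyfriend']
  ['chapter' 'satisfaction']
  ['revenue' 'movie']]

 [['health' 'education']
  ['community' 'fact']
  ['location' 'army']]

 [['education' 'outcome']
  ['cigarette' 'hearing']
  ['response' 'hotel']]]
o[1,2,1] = 'army'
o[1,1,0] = 'community'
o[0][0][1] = 'boyfriend'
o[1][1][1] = 'fact'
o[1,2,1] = 'army'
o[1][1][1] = 'fact'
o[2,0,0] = 'education'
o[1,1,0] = 'community'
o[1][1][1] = 'fact'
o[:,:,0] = [['recipe', 'chapter', 'revenue'], ['health', 'community', 'location'], ['education', 'cigarette', 'response']]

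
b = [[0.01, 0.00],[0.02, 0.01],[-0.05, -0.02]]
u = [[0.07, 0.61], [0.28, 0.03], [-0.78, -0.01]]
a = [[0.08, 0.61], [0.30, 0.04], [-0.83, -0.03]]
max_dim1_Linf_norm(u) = 0.78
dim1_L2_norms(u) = [0.61, 0.28, 0.78]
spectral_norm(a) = 0.90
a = b + u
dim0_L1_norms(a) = [1.21, 0.68]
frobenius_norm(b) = 0.06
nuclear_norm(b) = 0.06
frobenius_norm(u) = 1.03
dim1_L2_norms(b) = [0.01, 0.02, 0.05]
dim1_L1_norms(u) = [0.68, 0.31, 0.79]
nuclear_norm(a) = 1.49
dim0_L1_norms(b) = [0.08, 0.03]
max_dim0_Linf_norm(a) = 0.83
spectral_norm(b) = 0.06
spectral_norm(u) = 0.84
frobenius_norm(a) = 1.08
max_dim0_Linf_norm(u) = 0.78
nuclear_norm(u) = 1.44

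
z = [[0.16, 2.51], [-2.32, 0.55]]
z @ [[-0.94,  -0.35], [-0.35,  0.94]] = [[-1.03, 2.3], [1.99, 1.33]]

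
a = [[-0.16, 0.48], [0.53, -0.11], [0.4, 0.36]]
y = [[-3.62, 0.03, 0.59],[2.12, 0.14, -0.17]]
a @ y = [[1.60,  0.06,  -0.18],[-2.15,  0.00,  0.33],[-0.68,  0.06,  0.17]]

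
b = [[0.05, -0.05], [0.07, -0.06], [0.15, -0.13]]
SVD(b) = [[-0.31, 0.95], [-0.4, -0.21], [-0.86, -0.24]] @ diag([0.22994819142664585, 0.0048815222640716536]) @ [[-0.75, 0.66], [-0.66, -0.75]]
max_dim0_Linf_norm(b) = 0.15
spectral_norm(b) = 0.23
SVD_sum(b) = [[0.05, -0.05], [0.07, -0.06], [0.15, -0.13]] + [[-0.0, -0.0], [0.0, 0.00], [0.0, 0.00]]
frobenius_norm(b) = 0.23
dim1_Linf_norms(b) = [0.05, 0.07, 0.15]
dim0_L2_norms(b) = [0.17, 0.15]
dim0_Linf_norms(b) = [0.15, 0.13]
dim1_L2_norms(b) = [0.07, 0.09, 0.2]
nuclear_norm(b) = 0.23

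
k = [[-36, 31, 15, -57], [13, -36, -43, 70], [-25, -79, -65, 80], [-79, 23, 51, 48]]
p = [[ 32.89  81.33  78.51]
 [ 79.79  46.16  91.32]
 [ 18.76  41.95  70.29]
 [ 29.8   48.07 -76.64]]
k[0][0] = -36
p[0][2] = 78.51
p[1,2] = 91.32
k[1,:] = [13, -36, -43, 70]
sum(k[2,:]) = -89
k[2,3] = 80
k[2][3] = 80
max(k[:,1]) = 31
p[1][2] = 91.32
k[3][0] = -79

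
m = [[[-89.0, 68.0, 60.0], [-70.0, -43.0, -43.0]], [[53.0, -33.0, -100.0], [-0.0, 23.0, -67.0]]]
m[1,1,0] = -0.0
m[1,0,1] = -33.0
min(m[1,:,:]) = -100.0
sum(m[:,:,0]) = -106.0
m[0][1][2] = -43.0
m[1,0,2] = -100.0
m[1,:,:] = [[53.0, -33.0, -100.0], [-0.0, 23.0, -67.0]]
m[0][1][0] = -70.0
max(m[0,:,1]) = 68.0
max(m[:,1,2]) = -43.0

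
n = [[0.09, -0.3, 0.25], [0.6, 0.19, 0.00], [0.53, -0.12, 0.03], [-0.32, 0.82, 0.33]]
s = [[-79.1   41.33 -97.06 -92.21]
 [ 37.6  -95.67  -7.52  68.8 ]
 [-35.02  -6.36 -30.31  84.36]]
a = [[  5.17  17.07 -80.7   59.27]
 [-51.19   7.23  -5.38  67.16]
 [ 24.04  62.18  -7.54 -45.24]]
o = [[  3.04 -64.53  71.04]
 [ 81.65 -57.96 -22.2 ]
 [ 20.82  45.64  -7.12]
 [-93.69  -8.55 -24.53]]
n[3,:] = [-0.315, 0.817, 0.334]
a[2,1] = 62.18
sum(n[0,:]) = 0.028999999999999998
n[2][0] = 0.531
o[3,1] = -8.55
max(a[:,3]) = 67.16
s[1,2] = -7.52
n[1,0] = 0.597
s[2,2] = -30.31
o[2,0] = 20.82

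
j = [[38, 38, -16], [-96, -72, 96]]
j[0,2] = -16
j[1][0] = -96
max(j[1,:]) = 96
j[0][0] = 38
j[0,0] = 38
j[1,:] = [-96, -72, 96]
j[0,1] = 38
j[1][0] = -96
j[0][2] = -16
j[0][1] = 38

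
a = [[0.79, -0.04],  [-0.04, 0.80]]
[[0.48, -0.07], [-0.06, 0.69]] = a@[[0.60, -0.04], [-0.04, 0.86]]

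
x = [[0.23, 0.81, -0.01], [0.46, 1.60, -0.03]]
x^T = [[0.23, 0.46], [0.81, 1.60], [-0.01, -0.03]]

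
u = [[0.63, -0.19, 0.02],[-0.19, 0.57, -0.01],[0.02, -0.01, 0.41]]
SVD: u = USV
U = [[-0.76, 0.40, 0.51], [0.65, 0.54, 0.54], [-0.06, 0.74, -0.67]]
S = [0.79, 0.41, 0.4]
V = [[-0.76, 0.65, -0.06], [0.4, 0.54, 0.74], [0.51, 0.54, -0.67]]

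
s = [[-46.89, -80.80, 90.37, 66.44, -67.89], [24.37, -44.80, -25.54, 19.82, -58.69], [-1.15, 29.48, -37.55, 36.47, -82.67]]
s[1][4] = -58.69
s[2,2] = -37.55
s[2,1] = 29.48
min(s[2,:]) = -82.67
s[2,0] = -1.15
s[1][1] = -44.8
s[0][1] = -80.8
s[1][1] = -44.8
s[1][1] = -44.8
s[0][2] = 90.37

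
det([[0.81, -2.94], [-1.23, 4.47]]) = 0.005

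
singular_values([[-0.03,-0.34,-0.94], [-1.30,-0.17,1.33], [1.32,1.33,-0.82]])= [2.65, 1.22, 0.38]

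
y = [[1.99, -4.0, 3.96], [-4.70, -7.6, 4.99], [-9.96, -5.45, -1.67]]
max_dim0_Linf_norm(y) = 9.96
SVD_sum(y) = [[-1.44, -1.36, 0.37], [-6.72, -6.35, 1.74], [-7.49, -7.08, 1.94]] + [[3.14, -2.22, 4.04], [2.25, -1.59, 2.89], [-2.62, 1.85, -3.37]] + [[0.28, -0.43, -0.45], [-0.23, 0.34, 0.36], [0.15, -0.22, -0.24]]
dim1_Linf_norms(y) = [4.0, 7.6, 9.96]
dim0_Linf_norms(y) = [9.96, 7.6, 4.99]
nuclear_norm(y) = 23.46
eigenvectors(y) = [[0.54+0.00j,  (-0.01+0.25j),  -0.01-0.25j],[-0.59+0.00j,  (-0.4+0.42j),  (-0.4-0.42j)],[(-0.61+0j),  (-0.77+0j),  (-0.77-0j)]]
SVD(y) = [[0.14, -0.67, 0.73], [0.66, -0.48, -0.58], [0.74, 0.56, 0.38]] @ diag([14.230373835480309, 8.288031733363804, 0.9432870661850871]) @ [[-0.71, -0.68, 0.18], [-0.56, 0.4, -0.72], [0.42, -0.62, -0.66]]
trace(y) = -7.28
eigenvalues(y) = [(1.88+0j), (-4.58+6.19j), (-4.58-6.19j)]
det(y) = 111.25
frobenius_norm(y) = 16.49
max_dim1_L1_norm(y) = 17.29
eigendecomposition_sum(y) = [[(1.43+0j),(-0.84+0j),0.41+0.00j],[-1.56+0.00j,(0.92-0j),-0.45-0.00j],[(-1.61+0j),0.95-0.00j,-0.47-0.00j]] + [[0.28+1.36j, (-1.58+0.97j), 1.77+0.26j], [-1.57+2.81j, (-4.26-0.7j), (2.72+3.16j)], [-4.17+1.03j, -3.20-4.79j, -0.60+5.53j]] + [[(0.28-1.36j), (-1.58-0.97j), 1.77-0.26j],[(-1.57-2.81j), (-4.26+0.7j), 2.72-3.16j],[-4.17-1.03j, (-3.2+4.79j), -0.60-5.53j]]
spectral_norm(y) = 14.23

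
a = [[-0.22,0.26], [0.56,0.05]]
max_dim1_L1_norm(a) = 0.61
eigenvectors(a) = [[-0.69,-0.43], [0.72,-0.90]]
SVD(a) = [[-0.4, 0.91], [0.91, 0.40]] @ diag([0.6040631929575998, 0.25924439996626647]) @ [[1.00,-0.1],[0.10,1.00]]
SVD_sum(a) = [[-0.24, 0.02], [0.55, -0.05]] + [[0.02, 0.24], [0.01, 0.1]]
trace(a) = -0.17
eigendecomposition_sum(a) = [[-0.33, 0.16],  [0.34, -0.16]] + [[0.11, 0.10], [0.22, 0.21]]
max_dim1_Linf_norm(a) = 0.56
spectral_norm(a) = 0.60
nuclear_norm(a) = 0.86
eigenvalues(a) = [-0.49, 0.32]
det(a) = -0.16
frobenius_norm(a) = 0.66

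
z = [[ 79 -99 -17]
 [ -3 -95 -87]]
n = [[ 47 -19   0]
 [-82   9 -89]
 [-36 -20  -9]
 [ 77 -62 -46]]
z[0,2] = -17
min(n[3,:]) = -62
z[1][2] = -87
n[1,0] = -82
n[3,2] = -46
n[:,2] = [0, -89, -9, -46]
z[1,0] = -3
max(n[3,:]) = 77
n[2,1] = -20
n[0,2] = 0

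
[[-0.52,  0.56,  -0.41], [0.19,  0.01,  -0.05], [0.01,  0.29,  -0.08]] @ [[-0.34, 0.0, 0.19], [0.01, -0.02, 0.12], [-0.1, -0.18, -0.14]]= [[0.22, 0.06, 0.03], [-0.06, 0.01, 0.04], [0.01, 0.01, 0.05]]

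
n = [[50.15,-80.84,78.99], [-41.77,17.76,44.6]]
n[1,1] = 17.76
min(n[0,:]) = -80.84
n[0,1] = -80.84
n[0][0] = 50.15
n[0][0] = 50.15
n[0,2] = 78.99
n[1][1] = 17.76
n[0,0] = 50.15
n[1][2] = 44.6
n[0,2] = 78.99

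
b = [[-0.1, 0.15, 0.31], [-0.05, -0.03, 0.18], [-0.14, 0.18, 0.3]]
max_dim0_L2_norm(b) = 0.47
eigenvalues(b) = [0.22, 0.06, -0.11]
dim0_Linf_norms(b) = [0.14, 0.18, 0.31]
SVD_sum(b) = [[-0.12, 0.14, 0.31], [-0.05, 0.06, 0.14], [-0.12, 0.15, 0.32]] + [[-0.0,  0.0,  -0.00], [0.01,  -0.09,  0.05], [-0.0,  0.03,  -0.02]] + [[0.02, 0.0, 0.0], [-0.0, -0.00, -0.0], [-0.01, -0.0, -0.0]]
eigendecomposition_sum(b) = [[-0.22, 0.18, 0.44], [-0.09, 0.07, 0.18], [-0.18, 0.15, 0.37]] + [[0.12, -0.05, -0.13], [0.03, -0.01, -0.03], [0.05, -0.02, -0.05]] + [[-0.00, 0.01, -0.0], [0.01, -0.09, 0.03], [-0.0, 0.04, -0.02]]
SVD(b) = [[-0.66, 0.04, -0.75], [-0.29, -0.93, 0.2], [-0.69, 0.35, 0.63]] @ diag([0.5419601210531165, 0.10981416604248581, 0.024901327765493236]) @ [[0.33,-0.40,-0.86], [-0.07,0.90,-0.44], [-0.94,-0.20,-0.27]]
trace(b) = 0.17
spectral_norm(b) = 0.54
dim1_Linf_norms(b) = [0.31, 0.18, 0.3]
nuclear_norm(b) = 0.68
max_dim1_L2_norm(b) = 0.38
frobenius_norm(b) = 0.55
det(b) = -0.00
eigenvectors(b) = [[0.73, 0.90, 0.11],[0.3, 0.22, -0.90],[0.61, 0.36, 0.43]]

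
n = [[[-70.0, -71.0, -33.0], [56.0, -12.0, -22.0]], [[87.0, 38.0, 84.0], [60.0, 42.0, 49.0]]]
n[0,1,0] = 56.0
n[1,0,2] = 84.0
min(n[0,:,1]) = -71.0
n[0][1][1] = -12.0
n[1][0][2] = 84.0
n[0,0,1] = -71.0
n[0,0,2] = -33.0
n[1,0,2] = 84.0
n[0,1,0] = 56.0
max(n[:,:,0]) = 87.0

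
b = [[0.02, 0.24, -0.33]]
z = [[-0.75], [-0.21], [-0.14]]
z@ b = [[-0.02, -0.18, 0.25], [-0.00, -0.05, 0.07], [-0.0, -0.03, 0.05]]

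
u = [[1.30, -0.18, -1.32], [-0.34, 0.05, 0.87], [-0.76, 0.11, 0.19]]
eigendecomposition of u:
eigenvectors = [[-0.86, 0.34, -0.14], [0.33, -0.76, -0.99], [0.39, 0.55, -0.01]]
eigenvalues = [1.97, -0.43, 0.01]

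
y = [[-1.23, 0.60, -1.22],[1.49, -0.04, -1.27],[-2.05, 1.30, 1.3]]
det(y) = -3.830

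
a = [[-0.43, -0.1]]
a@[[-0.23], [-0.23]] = [[0.12]]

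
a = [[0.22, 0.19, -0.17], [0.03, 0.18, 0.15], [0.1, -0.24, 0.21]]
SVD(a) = [[-0.71, 0.42, -0.57], [-0.14, 0.7, 0.7], [0.69, 0.57, -0.44]] @ diag([0.41749187401427995, 0.2404156489907059, 0.22090914614932156]) @ [[-0.22, -0.78, 0.59],  [0.71, 0.28, 0.64],  [-0.67, 0.56, 0.49]]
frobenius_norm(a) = 0.53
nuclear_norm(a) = 0.88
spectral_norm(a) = 0.42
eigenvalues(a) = [(0.28+0j), (0.16+0.23j), (0.16-0.23j)]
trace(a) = 0.61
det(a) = 0.02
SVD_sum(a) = [[0.06,  0.23,  -0.17], [0.01,  0.05,  -0.03], [-0.06,  -0.23,  0.17]] + [[0.07, 0.03, 0.06],  [0.12, 0.05, 0.11],  [0.1, 0.04, 0.09]] + [[0.08, -0.07, -0.06], [-0.10, 0.09, 0.08], [0.07, -0.05, -0.05]]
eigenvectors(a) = [[(0.93+0j),  (-0.22+0.54j),  -0.22-0.54j], [0.37+0.00j,  (0.04-0.43j),  0.04+0.43j], [(0.07+0j),  0.69+0.00j,  0.69-0.00j]]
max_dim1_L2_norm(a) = 0.34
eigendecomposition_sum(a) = [[(0.19+0j), (0.23+0j), 0.05+0.00j], [0.07+0.00j, (0.09+0j), (0.02+0j)], [0.01+0.00j, (0.02+0j), 0j]] + [[(0.02+0.05j),  (-0.02-0.13j),  (-0.11+0.05j)], [(-0.02-0.03j),  (0.04+0.08j),  (0.07-0.06j)], [0.04-0.04j,  (-0.13+0.08j),  (0.1+0.1j)]] + [[0.02-0.05j, (-0.02+0.13j), (-0.11-0.05j)], [-0.02+0.03j, (0.04-0.08j), 0.07+0.06j], [0.04+0.04j, (-0.13-0.08j), (0.1-0.1j)]]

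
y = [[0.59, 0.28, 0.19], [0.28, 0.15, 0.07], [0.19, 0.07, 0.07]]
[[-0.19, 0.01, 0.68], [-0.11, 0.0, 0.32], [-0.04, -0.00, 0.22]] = y @ [[-0.14, -0.39, 0.76],[-0.63, 0.48, 0.35],[0.38, 0.57, 0.72]]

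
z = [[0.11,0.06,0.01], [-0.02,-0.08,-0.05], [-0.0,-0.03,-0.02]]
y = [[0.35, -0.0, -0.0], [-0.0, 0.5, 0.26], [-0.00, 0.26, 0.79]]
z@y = [[0.04,0.03,0.02],[-0.01,-0.05,-0.06],[0.00,-0.02,-0.02]]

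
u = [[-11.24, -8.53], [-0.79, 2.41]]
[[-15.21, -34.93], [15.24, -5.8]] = u @ [[-2.76, 3.95], [5.42, -1.11]]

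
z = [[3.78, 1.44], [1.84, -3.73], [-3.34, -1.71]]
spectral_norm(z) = 5.52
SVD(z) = [[-0.73,  0.01], [-0.08,  -0.99], [0.68,  -0.1]] @ diag([5.5162043971915065, 4.160731792414056]) @ [[-0.94,-0.35], [-0.35,0.94]]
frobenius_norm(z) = 6.91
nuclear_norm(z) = 9.68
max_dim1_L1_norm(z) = 5.57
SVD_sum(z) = [[3.79, 1.41], [0.4, 0.15], [-3.49, -1.30]] + [[-0.01,0.03], [1.44,-3.88], [0.15,-0.41]]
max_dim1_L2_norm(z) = 4.16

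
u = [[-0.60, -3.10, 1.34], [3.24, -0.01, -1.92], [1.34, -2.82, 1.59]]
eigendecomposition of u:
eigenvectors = [[-0.15-0.55j, -0.15+0.55j, (0.46+0j)], [-0.63+0.00j, -0.63-0.00j, (-0.08+0j)], [(-0.5-0.17j), (-0.5+0.17j), (0.88+0j)]]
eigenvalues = [(-0.79+2.29j), (-0.79-2.29j), (2.55+0j)]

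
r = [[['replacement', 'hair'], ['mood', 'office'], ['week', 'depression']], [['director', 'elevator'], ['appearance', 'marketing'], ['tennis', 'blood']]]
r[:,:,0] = [['replacement', 'mood', 'week'], ['director', 'appearance', 'tennis']]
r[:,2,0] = ['week', 'tennis']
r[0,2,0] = 'week'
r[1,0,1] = 'elevator'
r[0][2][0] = 'week'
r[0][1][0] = 'mood'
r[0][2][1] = 'depression'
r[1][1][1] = 'marketing'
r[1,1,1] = 'marketing'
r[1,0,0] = 'director'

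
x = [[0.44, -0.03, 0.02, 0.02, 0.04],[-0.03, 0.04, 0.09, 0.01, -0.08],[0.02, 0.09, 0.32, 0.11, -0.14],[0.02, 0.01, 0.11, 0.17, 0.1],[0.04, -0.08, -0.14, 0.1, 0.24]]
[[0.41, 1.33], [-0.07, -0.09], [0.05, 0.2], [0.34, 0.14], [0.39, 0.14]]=x@[[0.78, 2.73], [-1.34, -2.16], [-0.51, 2.06], [2.52, -1.39], [-0.30, 1.19]]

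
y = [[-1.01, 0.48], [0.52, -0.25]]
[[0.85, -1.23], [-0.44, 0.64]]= y @ [[-0.25, 0.20], [1.24, -2.15]]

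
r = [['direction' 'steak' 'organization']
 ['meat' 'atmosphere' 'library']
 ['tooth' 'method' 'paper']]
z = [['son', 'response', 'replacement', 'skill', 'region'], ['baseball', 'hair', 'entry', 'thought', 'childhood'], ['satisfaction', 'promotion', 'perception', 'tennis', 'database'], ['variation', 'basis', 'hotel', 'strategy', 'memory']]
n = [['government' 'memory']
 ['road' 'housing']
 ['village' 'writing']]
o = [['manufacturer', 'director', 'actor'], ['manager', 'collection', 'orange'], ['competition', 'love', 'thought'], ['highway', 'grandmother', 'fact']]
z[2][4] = 'database'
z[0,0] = 'son'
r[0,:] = ['direction', 'steak', 'organization']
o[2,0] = 'competition'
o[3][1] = 'grandmother'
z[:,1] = ['response', 'hair', 'promotion', 'basis']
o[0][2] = 'actor'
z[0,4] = 'region'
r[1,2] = 'library'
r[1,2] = 'library'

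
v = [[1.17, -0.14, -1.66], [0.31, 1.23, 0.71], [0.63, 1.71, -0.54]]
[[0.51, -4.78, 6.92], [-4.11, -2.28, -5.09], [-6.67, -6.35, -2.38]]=v@ [[1.03, -1.76, 1.49], [-4.04, -2.48, -2.85], [0.76, 1.85, -2.88]]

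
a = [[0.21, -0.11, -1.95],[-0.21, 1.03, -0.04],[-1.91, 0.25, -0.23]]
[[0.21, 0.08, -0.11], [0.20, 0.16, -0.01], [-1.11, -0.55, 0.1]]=a @ [[0.63, 0.32, -0.06],[0.32, 0.22, -0.02],[-0.06, -0.02, 0.05]]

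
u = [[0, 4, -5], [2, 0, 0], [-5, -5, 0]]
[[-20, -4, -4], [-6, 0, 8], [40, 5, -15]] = u @ [[-3, 0, 4], [-5, -1, -1], [0, 0, 0]]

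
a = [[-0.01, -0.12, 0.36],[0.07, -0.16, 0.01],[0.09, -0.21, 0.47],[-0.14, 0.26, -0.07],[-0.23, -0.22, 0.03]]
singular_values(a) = [0.68, 0.31, 0.27]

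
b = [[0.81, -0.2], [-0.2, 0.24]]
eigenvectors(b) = [[0.95, 0.3], [-0.3, 0.95]]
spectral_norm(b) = 0.87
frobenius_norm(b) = 0.89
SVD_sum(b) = [[0.79, -0.25], [-0.25, 0.08]] + [[0.02,  0.05], [0.05,  0.16]]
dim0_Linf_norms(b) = [0.81, 0.24]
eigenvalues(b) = [0.87, 0.18]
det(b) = 0.15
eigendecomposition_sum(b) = [[0.79, -0.25],[-0.25, 0.08]] + [[0.02,  0.05],[0.05,  0.16]]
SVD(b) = [[-0.95, 0.3], [0.3, 0.95]] @ diag([0.8731738071710737, 0.1768261928289263]) @ [[-0.95, 0.3], [0.30, 0.95]]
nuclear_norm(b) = 1.05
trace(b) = 1.05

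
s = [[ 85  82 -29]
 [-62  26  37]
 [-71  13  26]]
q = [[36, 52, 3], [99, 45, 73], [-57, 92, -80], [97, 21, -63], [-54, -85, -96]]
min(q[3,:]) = -63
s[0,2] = -29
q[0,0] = 36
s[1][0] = -62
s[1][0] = -62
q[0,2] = 3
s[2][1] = 13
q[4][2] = -96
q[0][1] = 52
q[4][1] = -85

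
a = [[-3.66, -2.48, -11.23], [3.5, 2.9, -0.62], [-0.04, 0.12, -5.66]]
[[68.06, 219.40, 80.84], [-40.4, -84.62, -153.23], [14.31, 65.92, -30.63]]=a @ [[-0.51, -7.63, -1.8], [-13.92, -22.55, -49.73], [-2.82, -12.07, 4.37]]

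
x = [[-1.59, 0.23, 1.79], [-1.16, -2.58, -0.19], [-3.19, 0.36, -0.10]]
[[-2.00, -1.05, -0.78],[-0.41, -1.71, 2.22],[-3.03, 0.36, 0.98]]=x @ [[0.93, -0.01, -0.36],[-0.24, 0.72, -0.65],[-0.26, -0.69, -0.67]]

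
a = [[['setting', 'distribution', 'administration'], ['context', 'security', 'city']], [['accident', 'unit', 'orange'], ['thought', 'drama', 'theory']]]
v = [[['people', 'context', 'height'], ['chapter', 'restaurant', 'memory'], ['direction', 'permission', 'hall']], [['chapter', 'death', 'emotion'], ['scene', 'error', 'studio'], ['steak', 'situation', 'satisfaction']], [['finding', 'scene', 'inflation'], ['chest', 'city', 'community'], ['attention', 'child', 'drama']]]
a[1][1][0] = 'thought'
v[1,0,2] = 'emotion'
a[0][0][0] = 'setting'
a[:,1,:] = [['context', 'security', 'city'], ['thought', 'drama', 'theory']]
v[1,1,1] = 'error'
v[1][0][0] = 'chapter'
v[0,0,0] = 'people'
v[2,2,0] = 'attention'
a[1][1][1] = 'drama'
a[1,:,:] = [['accident', 'unit', 'orange'], ['thought', 'drama', 'theory']]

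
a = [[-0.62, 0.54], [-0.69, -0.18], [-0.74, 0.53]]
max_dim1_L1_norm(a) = 1.27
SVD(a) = [[-0.61, 0.35], [-0.4, -0.91], [-0.69, 0.22]] @ diag([1.3156091935733345, 0.5311990679447017]) @ [[0.88, -0.47],[0.47, 0.88]]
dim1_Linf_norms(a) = [0.62, 0.69, 0.74]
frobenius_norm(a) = 1.42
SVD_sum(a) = [[-0.71,0.38], [-0.46,0.25], [-0.8,0.43]] + [[0.09, 0.16], [-0.23, -0.43], [0.06, 0.1]]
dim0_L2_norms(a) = [1.19, 0.78]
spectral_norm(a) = 1.32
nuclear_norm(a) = 1.85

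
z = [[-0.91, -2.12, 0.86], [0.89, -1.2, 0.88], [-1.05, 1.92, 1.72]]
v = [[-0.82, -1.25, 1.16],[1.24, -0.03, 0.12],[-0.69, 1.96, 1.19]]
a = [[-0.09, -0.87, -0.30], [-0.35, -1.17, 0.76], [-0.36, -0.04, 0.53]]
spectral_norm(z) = 3.15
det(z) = 9.01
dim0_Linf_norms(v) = [1.24, 1.96, 1.19]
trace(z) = -0.39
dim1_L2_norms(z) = [2.46, 1.73, 2.78]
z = a + v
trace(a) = -0.73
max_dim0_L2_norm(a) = 1.46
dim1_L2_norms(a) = [0.92, 1.44, 0.64]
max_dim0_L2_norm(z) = 3.1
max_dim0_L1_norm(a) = 2.08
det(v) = 4.97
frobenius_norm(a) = 1.83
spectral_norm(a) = 1.61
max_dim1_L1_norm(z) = 4.69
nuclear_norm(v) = 5.44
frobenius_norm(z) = 4.10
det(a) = 0.25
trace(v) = 0.34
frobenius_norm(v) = 3.30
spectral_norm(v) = 2.43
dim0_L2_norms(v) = [1.64, 2.32, 1.67]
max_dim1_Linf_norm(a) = 1.17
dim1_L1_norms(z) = [3.89, 2.97, 4.69]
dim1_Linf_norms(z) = [2.12, 1.2, 1.92]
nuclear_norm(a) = 2.64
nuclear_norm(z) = 6.70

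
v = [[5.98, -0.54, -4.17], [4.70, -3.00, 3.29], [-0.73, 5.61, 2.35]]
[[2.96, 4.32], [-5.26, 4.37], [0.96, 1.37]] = v @[[-0.11, 0.92], [0.55, 0.26], [-0.94, 0.25]]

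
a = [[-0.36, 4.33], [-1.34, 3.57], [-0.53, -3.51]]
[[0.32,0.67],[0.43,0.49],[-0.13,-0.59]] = a @[[-0.16, 0.06], [0.06, 0.16]]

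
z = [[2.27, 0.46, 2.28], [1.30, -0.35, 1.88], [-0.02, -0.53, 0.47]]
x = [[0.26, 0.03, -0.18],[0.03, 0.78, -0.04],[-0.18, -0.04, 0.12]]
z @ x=[[0.19, 0.34, -0.15], [-0.01, -0.31, 0.01], [-0.11, -0.43, 0.08]]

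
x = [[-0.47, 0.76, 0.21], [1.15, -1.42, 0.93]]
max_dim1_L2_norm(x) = 2.05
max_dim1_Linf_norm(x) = 1.42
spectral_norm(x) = 2.17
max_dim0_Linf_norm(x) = 1.42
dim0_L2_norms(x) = [1.24, 1.61, 0.95]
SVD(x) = [[-0.34,  0.94],[0.94,  0.34]] @ diag([2.1739889265476378, 0.5658375625992383]) @ [[0.57, -0.73, 0.37],  [-0.08, 0.4, 0.91]]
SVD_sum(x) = [[-0.43, 0.55, -0.28], [1.17, -1.5, 0.75]] + [[-0.04,0.21,0.49], [-0.02,0.08,0.18]]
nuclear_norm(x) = 2.74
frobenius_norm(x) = 2.25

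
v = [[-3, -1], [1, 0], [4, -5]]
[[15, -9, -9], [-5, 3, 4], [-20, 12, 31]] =v@[[-5, 3, 4], [0, 0, -3]]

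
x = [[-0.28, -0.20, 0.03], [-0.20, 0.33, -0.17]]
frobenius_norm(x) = 0.55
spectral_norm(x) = 0.43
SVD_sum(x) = [[0.03,-0.09,0.04],[-0.12,0.36,-0.17]] + [[-0.31,-0.11,-0.01], [-0.08,-0.03,-0.00]]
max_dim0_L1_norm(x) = 0.53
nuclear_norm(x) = 0.77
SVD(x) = [[-0.24, 0.97], [0.97, 0.24]] @ diag([0.4259902140098947, 0.3400475519214983]) @ [[-0.3, 0.86, -0.4], [-0.94, -0.34, -0.03]]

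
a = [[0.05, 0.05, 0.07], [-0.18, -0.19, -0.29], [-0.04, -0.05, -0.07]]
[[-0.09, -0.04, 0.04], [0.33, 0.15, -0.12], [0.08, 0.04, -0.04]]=a@ [[-1.04,0.43,-0.02],[0.00,-0.45,1.94],[-0.49,-0.5,-0.84]]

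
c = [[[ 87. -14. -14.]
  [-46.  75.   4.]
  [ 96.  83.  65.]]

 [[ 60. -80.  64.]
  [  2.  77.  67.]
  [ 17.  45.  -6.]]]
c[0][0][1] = -14.0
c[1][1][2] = 67.0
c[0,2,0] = 96.0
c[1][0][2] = 64.0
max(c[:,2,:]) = 96.0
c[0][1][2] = 4.0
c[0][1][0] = -46.0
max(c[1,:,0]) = 60.0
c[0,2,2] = 65.0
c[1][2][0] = 17.0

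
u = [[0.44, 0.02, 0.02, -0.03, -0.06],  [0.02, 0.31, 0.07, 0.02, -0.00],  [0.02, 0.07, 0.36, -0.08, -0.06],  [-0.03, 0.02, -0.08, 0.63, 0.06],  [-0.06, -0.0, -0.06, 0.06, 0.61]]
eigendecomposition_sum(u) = [[0.04, 0.0, 0.04, -0.11, -0.1], [0.0, 0.00, 0.00, -0.01, -0.01], [0.04, 0.0, 0.05, -0.14, -0.12], [-0.11, -0.01, -0.14, 0.35, 0.31], [-0.1, -0.01, -0.12, 0.31, 0.28]] + [[0.02, 0.01, -0.00, 0.07, -0.07], [0.01, 0.00, -0.0, 0.02, -0.02], [-0.00, -0.0, 0.00, -0.01, 0.01], [0.07, 0.02, -0.01, 0.26, -0.27], [-0.07, -0.02, 0.01, -0.27, 0.28]] + [[0.0, -0.01, 0.01, 0.00, 0.0], [-0.01, 0.14, -0.12, -0.03, -0.02], [0.01, -0.12, 0.09, 0.02, 0.01], [0.0, -0.03, 0.02, 0.01, 0.0], [0.0, -0.02, 0.01, 0.0, 0.00]] + [[0.34, 0.10, 0.07, 0.03, 0.12], [0.10, 0.03, 0.02, 0.01, 0.04], [0.07, 0.02, 0.01, 0.01, 0.02], [0.03, 0.01, 0.01, 0.0, 0.01], [0.12, 0.04, 0.02, 0.01, 0.04]] + [[0.05, -0.08, -0.1, -0.02, -0.01], [-0.08, 0.13, 0.16, 0.03, 0.01], [-0.10, 0.16, 0.2, 0.04, 0.02], [-0.02, 0.03, 0.04, 0.01, 0.0], [-0.01, 0.01, 0.02, 0.0, 0.0]]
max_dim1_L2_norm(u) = 0.64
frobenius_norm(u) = 1.11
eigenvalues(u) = [0.72, 0.56, 0.25, 0.43, 0.39]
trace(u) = 2.35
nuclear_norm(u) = 2.35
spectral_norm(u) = 0.72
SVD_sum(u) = [[0.04, 0.0, 0.04, -0.11, -0.10], [0.00, 0.00, 0.0, -0.01, -0.01], [0.04, 0.0, 0.05, -0.14, -0.12], [-0.11, -0.01, -0.14, 0.35, 0.31], [-0.10, -0.01, -0.12, 0.31, 0.28]] + [[0.02, 0.01, -0.0, 0.07, -0.07], [0.01, 0.00, -0.0, 0.02, -0.02], [-0.0, -0.00, 0.0, -0.01, 0.01], [0.07, 0.02, -0.01, 0.26, -0.27], [-0.07, -0.02, 0.01, -0.27, 0.28]] + [[0.34, 0.10, 0.07, 0.03, 0.12], [0.10, 0.03, 0.02, 0.01, 0.04], [0.07, 0.02, 0.01, 0.01, 0.02], [0.03, 0.01, 0.01, 0.00, 0.01], [0.12, 0.04, 0.02, 0.01, 0.04]] + [[0.05, -0.08, -0.1, -0.02, -0.01], [-0.08, 0.13, 0.16, 0.03, 0.01], [-0.10, 0.16, 0.2, 0.04, 0.02], [-0.02, 0.03, 0.04, 0.01, 0.0], [-0.01, 0.01, 0.02, 0.00, 0.0]] + [[0.0,-0.01,0.01,0.00,0.00], [-0.01,0.14,-0.12,-0.03,-0.02], [0.01,-0.12,0.09,0.02,0.01], [0.00,-0.03,0.02,0.01,0.00], [0.0,-0.02,0.01,0.00,0.00]]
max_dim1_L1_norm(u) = 0.82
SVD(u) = [[-0.23, 0.18, -0.89, -0.35, 0.07], [-0.02, 0.06, -0.27, 0.59, -0.76], [-0.27, -0.02, -0.17, 0.72, 0.62], [0.69, 0.68, -0.08, 0.13, 0.16], [0.63, -0.70, -0.32, 0.06, 0.09]] @ diag([0.7244589418470428, 0.5649611311682669, 0.42574592898797514, 0.3878139566416197, 0.24702004135509548]) @ [[-0.23, -0.02, -0.27, 0.69, 0.63],[0.18, 0.06, -0.02, 0.68, -0.7],[-0.89, -0.27, -0.17, -0.08, -0.32],[-0.35, 0.59, 0.72, 0.13, 0.06],[0.07, -0.76, 0.62, 0.16, 0.09]]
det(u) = 0.02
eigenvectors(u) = [[0.23, 0.18, 0.07, -0.89, -0.35], [0.02, 0.06, -0.76, -0.27, 0.59], [0.27, -0.02, 0.62, -0.17, 0.72], [-0.69, 0.68, 0.16, -0.08, 0.13], [-0.63, -0.7, 0.09, -0.32, 0.06]]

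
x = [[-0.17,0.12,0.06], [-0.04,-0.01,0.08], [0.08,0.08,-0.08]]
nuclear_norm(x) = 0.41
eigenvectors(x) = [[-0.23+0.30j, -0.23-0.30j, (0.49+0j)], [(-0.49-0.02j), (-0.49+0.02j), (0.57+0j)], [(0.78+0j), 0.78-0.00j, (0.66+0j)]]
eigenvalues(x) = [(-0.15+0.03j), (-0.15-0.03j), (0.05+0j)]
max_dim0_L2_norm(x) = 0.19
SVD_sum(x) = [[-0.17, 0.07, 0.09], [-0.05, 0.02, 0.03], [0.06, -0.03, -0.03]] + [[0.0, 0.05, -0.03], [-0.00, -0.05, 0.03], [0.01, 0.1, -0.06]] + [[-0.00, -0.00, -0.0],[0.02, 0.01, 0.02],[0.01, 0.01, 0.01]]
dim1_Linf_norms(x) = [0.17, 0.08, 0.08]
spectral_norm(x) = 0.23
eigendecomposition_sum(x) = [[-0.09-0.04j, 0.05+0.05j, 0.02-0.01j], [-0.02-0.12j, (-0.02+0.09j), 0.03+0.01j], [(0.04+0.19j), 0.02-0.14j, -0.05-0.02j]] + [[(-0.09+0.04j),0.05-0.05j,(0.02+0.01j)], [-0.02+0.12j,(-0.02-0.09j),(0.03-0.01j)], [0.04-0.19j,0.02+0.14j,(-0.05+0.02j)]] + [[-0j, (0.02+0j), (0.02+0j)], [0.00-0.00j, 0.03+0.00j, (0.02+0j)], [0.00-0.00j, (0.03+0j), (0.02+0j)]]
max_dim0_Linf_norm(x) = 0.17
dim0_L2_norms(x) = [0.19, 0.14, 0.13]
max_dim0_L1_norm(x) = 0.29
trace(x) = -0.26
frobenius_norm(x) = 0.27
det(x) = 0.00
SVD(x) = [[-0.9, -0.41, 0.11], [-0.28, 0.38, -0.88], [0.32, -0.83, -0.46]] @ diag([0.2307688877416334, 0.1399403327937881, 0.03691102420758897]) @ [[0.83, -0.35, -0.44],  [-0.08, -0.85, 0.51],  [-0.56, -0.39, -0.73]]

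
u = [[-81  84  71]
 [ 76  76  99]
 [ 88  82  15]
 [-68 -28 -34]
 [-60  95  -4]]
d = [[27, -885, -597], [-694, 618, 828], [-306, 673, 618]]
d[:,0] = [27, -694, -306]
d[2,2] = 618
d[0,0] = 27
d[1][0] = -694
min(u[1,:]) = 76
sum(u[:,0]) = -45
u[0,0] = -81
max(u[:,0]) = 88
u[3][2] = -34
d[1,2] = 828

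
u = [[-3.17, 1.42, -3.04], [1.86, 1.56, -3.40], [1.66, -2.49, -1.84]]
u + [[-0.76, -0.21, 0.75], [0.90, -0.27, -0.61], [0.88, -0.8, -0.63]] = [[-3.93,1.21,-2.29], [2.76,1.29,-4.01], [2.54,-3.29,-2.47]]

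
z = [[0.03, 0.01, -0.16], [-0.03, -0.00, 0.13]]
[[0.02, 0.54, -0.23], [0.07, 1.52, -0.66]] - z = [[-0.01, 0.53, -0.07], [0.1, 1.52, -0.79]]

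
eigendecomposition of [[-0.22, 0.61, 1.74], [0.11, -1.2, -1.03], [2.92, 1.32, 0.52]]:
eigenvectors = [[0.54,0.64,0.33], [-0.23,-0.65,-0.93], [0.81,-0.41,0.17]]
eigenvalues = [2.1, -1.95, -1.05]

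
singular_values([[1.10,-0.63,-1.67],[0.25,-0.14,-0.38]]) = [2.15, 0.0]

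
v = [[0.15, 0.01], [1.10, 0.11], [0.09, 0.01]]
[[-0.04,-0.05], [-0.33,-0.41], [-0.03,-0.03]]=v @ [[-0.26, -0.34], [-0.38, -0.33]]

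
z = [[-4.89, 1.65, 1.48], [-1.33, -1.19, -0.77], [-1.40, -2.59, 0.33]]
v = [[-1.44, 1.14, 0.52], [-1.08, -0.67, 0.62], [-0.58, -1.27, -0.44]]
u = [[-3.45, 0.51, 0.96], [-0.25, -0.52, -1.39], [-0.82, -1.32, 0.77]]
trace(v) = -2.55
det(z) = 16.81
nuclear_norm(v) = 4.40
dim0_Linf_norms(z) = [4.89, 2.59, 1.48]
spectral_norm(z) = 5.47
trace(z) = -5.75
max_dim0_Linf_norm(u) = 3.45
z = u + v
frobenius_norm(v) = 2.79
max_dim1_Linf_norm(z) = 4.89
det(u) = 8.30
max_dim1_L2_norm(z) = 5.37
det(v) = -2.00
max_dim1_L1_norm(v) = 3.1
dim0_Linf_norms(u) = [3.45, 1.32, 1.39]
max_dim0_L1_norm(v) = 3.1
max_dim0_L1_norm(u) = 4.52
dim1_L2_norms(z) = [5.37, 1.94, 2.96]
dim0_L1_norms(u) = [4.52, 2.35, 3.12]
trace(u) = -3.20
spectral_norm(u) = 3.73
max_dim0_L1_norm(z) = 7.62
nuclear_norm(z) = 9.67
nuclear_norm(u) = 6.71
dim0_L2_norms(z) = [5.26, 3.29, 1.7]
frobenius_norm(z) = 6.43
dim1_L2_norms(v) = [1.91, 1.41, 1.46]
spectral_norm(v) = 2.06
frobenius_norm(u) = 4.28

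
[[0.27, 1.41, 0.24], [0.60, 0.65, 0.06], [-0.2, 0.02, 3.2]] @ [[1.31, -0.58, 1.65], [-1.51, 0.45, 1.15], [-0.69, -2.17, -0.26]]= [[-1.94, -0.04, 2.0],[-0.24, -0.19, 1.72],[-2.50, -6.82, -1.14]]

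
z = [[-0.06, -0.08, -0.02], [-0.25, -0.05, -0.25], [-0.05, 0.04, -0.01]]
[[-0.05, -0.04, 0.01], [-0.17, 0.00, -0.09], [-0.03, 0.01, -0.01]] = z @ [[0.73, 0.12, -0.06],[0.12, 0.45, -0.21],[-0.06, -0.21, 0.48]]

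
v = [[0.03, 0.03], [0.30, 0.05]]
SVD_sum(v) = [[0.03, 0.01], [0.3, 0.05]] + [[-0.0, 0.02], [0.0, -0.0]]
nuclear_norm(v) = 0.33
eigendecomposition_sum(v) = [[-0.03, 0.01], [0.09, -0.02]] + [[0.06, 0.02], [0.21, 0.07]]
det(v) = -0.01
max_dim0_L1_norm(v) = 0.33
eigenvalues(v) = [-0.06, 0.14]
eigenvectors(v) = [[-0.33, -0.27], [0.94, -0.96]]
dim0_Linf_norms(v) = [0.3, 0.05]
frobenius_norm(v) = 0.31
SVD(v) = [[-0.11, -0.99], [-0.99, 0.11]] @ diag([0.3061040309514526, 0.024501474144878153]) @ [[-0.98,-0.17],[0.17,-0.98]]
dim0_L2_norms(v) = [0.3, 0.06]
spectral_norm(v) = 0.31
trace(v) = 0.08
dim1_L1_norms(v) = [0.06, 0.35]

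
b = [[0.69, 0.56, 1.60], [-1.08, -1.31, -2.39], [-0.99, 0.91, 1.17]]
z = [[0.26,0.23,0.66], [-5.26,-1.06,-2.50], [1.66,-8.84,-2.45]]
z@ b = [[-0.72, 0.44, 0.64],[-0.01, -3.83, -8.81],[13.12, 10.28, 20.92]]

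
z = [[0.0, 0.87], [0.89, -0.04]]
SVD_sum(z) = [[-0.39, 0.25], [0.65, -0.41]] + [[0.39,  0.62],[0.24,  0.37]]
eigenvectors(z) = [[0.71, -0.69], [0.70, 0.72]]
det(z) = -0.77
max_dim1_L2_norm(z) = 0.89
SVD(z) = [[0.52, -0.86], [-0.86, -0.52]] @ diag([0.9025879231616134, 0.8578665636116176]) @ [[-0.84, 0.54], [-0.54, -0.84]]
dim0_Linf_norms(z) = [0.89, 0.87]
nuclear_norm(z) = 1.76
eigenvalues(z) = [0.86, -0.9]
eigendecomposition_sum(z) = [[0.44, 0.43], [0.43, 0.42]] + [[-0.44, 0.44], [0.46, -0.46]]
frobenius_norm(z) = 1.25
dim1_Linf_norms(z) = [0.87, 0.89]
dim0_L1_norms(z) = [0.89, 0.91]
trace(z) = -0.04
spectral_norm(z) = 0.90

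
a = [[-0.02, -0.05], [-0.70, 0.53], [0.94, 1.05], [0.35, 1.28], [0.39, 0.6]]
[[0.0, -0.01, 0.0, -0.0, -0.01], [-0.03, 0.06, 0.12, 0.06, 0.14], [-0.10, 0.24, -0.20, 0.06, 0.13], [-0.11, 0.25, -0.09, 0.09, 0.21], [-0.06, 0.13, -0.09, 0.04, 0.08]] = a @ [[-0.02,  0.05,  -0.19,  -0.03,  -0.06],  [-0.08,  0.18,  -0.02,  0.08,  0.18]]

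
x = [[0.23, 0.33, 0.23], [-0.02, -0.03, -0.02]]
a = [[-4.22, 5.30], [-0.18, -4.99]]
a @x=[[-1.08, -1.55, -1.08], [0.06, 0.09, 0.06]]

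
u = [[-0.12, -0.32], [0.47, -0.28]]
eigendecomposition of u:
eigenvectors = [[(0.13+0.62j), (0.13-0.62j)], [0.77+0.00j, (0.77-0j)]]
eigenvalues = [(-0.2+0.38j), (-0.2-0.38j)]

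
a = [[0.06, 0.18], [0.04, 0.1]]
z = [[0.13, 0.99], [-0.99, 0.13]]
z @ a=[[0.05, 0.12], [-0.05, -0.17]]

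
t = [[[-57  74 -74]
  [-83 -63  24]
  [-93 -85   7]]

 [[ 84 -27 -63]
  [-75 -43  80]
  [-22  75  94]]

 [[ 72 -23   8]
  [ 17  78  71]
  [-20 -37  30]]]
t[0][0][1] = 74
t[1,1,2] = 80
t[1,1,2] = 80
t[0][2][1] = -85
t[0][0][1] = 74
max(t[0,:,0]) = -57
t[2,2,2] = 30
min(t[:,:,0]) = -93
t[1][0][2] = -63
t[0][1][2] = 24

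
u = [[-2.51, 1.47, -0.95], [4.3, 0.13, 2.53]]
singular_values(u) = [5.68, 1.41]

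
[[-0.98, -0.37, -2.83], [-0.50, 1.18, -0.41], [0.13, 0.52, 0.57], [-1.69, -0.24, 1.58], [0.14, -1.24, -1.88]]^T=[[-0.98,-0.50,0.13,-1.69,0.14], [-0.37,1.18,0.52,-0.24,-1.24], [-2.83,-0.41,0.57,1.58,-1.88]]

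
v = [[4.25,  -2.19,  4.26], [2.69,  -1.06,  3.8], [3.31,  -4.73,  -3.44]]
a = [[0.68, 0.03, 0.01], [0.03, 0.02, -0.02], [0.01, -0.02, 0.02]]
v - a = [[3.57, -2.22, 4.25], [2.66, -1.08, 3.82], [3.3, -4.71, -3.46]]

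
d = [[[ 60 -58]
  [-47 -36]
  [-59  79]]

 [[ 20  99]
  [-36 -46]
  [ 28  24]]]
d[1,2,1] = 24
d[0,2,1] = 79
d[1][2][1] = 24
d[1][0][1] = 99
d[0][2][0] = -59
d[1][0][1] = 99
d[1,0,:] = [20, 99]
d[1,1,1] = -46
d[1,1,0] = -36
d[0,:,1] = [-58, -36, 79]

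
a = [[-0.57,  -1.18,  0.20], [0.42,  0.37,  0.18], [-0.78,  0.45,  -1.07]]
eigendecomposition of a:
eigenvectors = [[(-0.45-0.35j), (-0.45+0.35j), -0.64+0.00j], [(-0.01+0.14j), (-0.01-0.14j), 0.42+0.00j], [0.81+0.00j, 0.81-0.00j, 0.64+0.00j]]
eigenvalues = [(-0.64+0.42j), (-0.64-0.42j), 0j]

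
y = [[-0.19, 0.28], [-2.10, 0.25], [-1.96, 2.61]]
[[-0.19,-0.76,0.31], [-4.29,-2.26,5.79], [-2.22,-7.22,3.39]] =y @ [[2.13, 0.82, -2.86], [0.75, -2.15, -0.85]]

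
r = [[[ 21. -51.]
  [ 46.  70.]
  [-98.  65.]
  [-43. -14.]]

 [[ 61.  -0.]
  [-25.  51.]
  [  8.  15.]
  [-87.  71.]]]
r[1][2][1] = 15.0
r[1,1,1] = 51.0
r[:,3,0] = [-43.0, -87.0]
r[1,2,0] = 8.0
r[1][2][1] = 15.0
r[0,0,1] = -51.0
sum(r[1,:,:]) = 94.0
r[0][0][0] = 21.0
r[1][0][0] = 61.0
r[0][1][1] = 70.0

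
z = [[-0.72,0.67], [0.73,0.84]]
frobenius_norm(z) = 1.49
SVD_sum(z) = [[0.08, 0.12], [0.62, 0.91]] + [[-0.8, 0.55], [0.11, -0.07]]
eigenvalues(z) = [-0.99, 1.11]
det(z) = -1.09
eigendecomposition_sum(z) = [[-0.86, 0.32], [0.34, -0.13]] + [[0.14, 0.35], [0.39, 0.97]]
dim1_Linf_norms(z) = [0.72, 0.84]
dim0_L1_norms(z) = [1.45, 1.51]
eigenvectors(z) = [[-0.93,-0.34], [0.37,-0.94]]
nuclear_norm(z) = 2.10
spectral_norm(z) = 1.12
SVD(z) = [[0.13, 0.99], [0.99, -0.13]] @ diag([1.1151278398509057, 0.9809637612009183]) @ [[0.56,0.83], [-0.83,0.56]]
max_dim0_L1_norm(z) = 1.51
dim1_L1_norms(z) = [1.39, 1.57]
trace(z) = 0.12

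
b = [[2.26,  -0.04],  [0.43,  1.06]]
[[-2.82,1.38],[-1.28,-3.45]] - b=[[-5.08, 1.42], [-1.71, -4.51]]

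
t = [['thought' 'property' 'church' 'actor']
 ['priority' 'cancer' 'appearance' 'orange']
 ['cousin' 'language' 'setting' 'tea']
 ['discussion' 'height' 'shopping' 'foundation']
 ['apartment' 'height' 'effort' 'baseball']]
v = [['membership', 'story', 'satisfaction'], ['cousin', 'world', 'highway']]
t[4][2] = 'effort'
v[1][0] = 'cousin'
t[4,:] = ['apartment', 'height', 'effort', 'baseball']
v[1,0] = 'cousin'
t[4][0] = 'apartment'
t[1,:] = ['priority', 'cancer', 'appearance', 'orange']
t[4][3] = 'baseball'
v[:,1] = ['story', 'world']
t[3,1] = 'height'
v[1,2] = 'highway'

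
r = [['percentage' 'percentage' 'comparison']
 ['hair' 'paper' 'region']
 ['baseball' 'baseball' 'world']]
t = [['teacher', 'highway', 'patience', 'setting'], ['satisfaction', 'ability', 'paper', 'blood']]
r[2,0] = 'baseball'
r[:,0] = ['percentage', 'hair', 'baseball']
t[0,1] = 'highway'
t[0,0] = 'teacher'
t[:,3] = ['setting', 'blood']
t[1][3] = 'blood'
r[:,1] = ['percentage', 'paper', 'baseball']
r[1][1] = 'paper'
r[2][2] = 'world'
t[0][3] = 'setting'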